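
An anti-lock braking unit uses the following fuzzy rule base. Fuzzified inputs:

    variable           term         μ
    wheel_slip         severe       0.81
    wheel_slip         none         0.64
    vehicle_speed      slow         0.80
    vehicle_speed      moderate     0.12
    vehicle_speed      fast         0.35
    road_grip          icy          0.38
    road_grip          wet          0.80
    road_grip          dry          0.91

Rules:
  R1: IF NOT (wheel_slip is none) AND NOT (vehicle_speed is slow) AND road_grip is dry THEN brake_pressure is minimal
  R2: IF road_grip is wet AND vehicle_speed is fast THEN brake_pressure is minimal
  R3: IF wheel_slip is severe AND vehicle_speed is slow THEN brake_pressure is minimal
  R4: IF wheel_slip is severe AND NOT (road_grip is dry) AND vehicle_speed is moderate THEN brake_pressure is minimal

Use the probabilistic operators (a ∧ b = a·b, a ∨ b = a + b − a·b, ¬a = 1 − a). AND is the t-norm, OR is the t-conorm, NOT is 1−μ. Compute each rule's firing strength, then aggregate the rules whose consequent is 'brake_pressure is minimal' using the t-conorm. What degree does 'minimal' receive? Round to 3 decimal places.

0.765

R1: ¬none=1−0.64=0.36, ¬slow=1−0.80=0.20, dry=0.91; AND[a·b] → w = 0.0655
R2: wet=0.80, fast=0.35; AND[a·b] → w = 0.2800
R3: severe=0.81, slow=0.80; AND[a·b] → w = 0.6480
R4: severe=0.81, ¬dry=1−0.91=0.09, moderate=0.12; AND[a·b] → w = 0.0087
Rules with consequent 'minimal': {R1, R2, R3, R4} → strengths 0.0655, 0.2800, 0.6480, 0.0087
Aggregate via t-conorm [a + b − a·b]: 0.7652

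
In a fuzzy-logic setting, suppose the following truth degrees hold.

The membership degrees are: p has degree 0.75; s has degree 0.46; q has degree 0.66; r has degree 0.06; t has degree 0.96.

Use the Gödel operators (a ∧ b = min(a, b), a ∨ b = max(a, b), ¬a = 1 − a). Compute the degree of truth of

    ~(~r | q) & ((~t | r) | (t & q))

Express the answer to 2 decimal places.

0.06

~r = 1 − 0.06 = 0.94
~r | q = max(a, b) on (0.94, 0.66) = 0.94
~(~r | q) = 1 − 0.94 = 0.06
~t = 1 − 0.96 = 0.04
~t | r = max(a, b) on (0.04, 0.06) = 0.06
t & q = min(a, b) on (0.96, 0.66) = 0.66
(~t | r) | (t & q) = max(a, b) on (0.06, 0.66) = 0.66
~(~r | q) & ((~t | r) | (t & q)) = min(a, b) on (0.06, 0.66) = 0.06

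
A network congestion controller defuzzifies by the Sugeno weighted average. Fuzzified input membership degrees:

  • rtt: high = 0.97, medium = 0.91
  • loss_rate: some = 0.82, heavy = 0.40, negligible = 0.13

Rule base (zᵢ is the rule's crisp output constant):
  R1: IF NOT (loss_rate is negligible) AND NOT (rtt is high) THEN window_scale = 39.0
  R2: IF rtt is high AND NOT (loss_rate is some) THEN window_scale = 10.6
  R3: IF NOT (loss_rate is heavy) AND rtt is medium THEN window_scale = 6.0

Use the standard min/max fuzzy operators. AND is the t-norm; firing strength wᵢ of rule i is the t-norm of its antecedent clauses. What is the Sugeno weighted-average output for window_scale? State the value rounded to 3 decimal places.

R1 (z=39.0): ¬negligible=1−0.13=0.87, ¬high=1−0.97=0.03; AND[min(a, b)] → w = 0.03
R2 (z=10.6): high=0.97, ¬some=1−0.82=0.18; AND[min(a, b)] → w = 0.18
R3 (z=6.0): ¬heavy=1−0.40=0.60, medium=0.91; AND[min(a, b)] → w = 0.60
Weighted average = (0.03·39.0 + 0.18·10.6 + 0.60·6.0) / (0.03 + 0.18 + 0.60)
  = 6.6780 / 0.8100 = 8.244

8.244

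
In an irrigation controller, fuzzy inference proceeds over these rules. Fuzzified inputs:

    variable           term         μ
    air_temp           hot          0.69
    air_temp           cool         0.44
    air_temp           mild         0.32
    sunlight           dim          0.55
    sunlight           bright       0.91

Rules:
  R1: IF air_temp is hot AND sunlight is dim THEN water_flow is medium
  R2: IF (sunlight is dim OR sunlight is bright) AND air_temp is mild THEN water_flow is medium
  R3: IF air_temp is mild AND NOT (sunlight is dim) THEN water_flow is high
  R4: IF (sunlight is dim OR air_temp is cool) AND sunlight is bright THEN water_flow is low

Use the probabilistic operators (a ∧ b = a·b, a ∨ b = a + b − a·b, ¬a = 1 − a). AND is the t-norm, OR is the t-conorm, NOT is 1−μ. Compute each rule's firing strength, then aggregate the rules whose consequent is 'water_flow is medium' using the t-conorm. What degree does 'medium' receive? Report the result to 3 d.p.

0.570

R1: hot=0.69, dim=0.55; AND[a·b] → w = 0.3795
R2: (dim=0.55 OR bright=0.91) = 0.9595; AND[a·b] with mild=0.32 → w = 0.3070
R3: mild=0.32, ¬dim=1−0.55=0.45; AND[a·b] → w = 0.1440
R4: (dim=0.55 OR cool=0.44) = 0.7480; AND[a·b] with bright=0.91 → w = 0.6807
Rules with consequent 'medium': {R1, R2} → strengths 0.3795, 0.3070
Aggregate via t-conorm [a + b − a·b]: 0.5700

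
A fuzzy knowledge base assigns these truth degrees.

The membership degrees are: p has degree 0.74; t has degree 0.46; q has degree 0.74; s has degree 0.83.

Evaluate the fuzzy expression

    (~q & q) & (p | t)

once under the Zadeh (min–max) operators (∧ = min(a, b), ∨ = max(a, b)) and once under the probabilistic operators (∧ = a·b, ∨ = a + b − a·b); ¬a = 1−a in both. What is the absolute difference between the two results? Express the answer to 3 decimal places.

Under Zadeh (min–max):
  ~q = 1 − 0.74 = 0.26
  ~q & q = min(a, b) on (0.26, 0.74) = 0.26
  p | t = max(a, b) on (0.74, 0.46) = 0.74
  (~q & q) & (p | t) = min(a, b) on (0.26, 0.74) = 0.26
  → value = 0.2600
Under probabilistic:
  ~q = 1 − 0.7400 = 0.2600
  ~q & q = a·b on (0.2600, 0.7400) = 0.1924
  p | t = a + b − a·b on (0.7400, 0.4600) = 0.8596
  (~q & q) & (p | t) = a·b on (0.1924, 0.8596) = 0.1654
  → value = 0.1654
|0.2600 − 0.1654| = 0.095

0.095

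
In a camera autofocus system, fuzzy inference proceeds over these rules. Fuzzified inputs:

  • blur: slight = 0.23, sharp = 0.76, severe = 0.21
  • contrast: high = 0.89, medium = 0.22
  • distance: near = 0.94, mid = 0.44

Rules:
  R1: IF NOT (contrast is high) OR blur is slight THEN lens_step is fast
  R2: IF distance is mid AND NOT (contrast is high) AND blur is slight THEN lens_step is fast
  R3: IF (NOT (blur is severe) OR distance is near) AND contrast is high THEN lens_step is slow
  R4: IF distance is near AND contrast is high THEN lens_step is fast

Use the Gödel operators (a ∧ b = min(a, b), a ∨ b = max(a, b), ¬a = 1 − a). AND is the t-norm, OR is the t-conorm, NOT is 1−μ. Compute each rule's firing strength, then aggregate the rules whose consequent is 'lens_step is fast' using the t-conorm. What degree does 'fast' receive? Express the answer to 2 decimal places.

0.89

R1: ¬high=1−0.89=0.11, slight=0.23; OR[max(a, b)] → w = 0.23
R2: mid=0.44, ¬high=1−0.89=0.11, slight=0.23; AND[min(a, b)] → w = 0.11
R3: (¬severe=1−0.21=0.79 OR near=0.94) = 0.94; AND[min(a, b)] with high=0.89 → w = 0.89
R4: near=0.94, high=0.89; AND[min(a, b)] → w = 0.89
Rules with consequent 'fast': {R1, R2, R4} → strengths 0.23, 0.11, 0.89
Aggregate via t-conorm [max(a, b)]: 0.89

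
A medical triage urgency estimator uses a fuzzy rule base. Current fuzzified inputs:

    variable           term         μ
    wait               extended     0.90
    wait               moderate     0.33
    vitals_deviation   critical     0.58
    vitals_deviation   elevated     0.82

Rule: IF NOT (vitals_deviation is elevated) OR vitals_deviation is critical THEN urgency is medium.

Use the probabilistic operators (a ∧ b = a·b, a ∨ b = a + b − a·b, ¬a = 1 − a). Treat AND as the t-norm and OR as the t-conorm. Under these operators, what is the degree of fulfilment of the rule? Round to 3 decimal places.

firing strength: ¬elevated=1−0.82=0.18, critical=0.58; OR[a + b − a·b] → w = 0.6556

0.656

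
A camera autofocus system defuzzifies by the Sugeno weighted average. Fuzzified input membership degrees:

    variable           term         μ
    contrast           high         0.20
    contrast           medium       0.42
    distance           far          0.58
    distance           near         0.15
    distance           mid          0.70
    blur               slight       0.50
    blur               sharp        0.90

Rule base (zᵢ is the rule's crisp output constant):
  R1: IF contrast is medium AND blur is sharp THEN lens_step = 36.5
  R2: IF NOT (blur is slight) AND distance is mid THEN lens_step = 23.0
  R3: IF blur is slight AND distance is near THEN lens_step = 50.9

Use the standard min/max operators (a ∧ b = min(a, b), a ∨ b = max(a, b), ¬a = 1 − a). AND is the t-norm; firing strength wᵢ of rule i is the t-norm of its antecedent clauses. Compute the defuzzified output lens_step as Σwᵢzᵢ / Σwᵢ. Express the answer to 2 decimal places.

R1 (z=36.5): medium=0.42, sharp=0.90; AND[min(a, b)] → w = 0.42
R2 (z=23.0): ¬slight=1−0.50=0.50, mid=0.70; AND[min(a, b)] → w = 0.50
R3 (z=50.9): slight=0.50, near=0.15; AND[min(a, b)] → w = 0.15
Weighted average = (0.42·36.5 + 0.50·23.0 + 0.15·50.9) / (0.42 + 0.50 + 0.15)
  = 34.4650 / 1.0700 = 32.21

32.21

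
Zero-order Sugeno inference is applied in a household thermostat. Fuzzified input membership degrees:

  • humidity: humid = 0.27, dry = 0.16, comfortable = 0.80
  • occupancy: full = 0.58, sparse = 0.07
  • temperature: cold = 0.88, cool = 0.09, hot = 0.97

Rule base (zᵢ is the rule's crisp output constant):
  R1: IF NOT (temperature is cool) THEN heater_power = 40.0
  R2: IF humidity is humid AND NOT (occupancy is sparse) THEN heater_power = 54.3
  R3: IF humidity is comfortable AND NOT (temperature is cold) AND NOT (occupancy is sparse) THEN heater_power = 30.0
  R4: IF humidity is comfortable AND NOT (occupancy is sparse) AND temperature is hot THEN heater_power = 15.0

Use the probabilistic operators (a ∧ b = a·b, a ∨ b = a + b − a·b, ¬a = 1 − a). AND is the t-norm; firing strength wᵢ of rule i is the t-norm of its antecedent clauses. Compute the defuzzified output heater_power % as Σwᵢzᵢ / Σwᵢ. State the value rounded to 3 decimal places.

R1 (z=40.0): ¬cool=1−0.09=0.91 → w = 0.9100
R2 (z=54.3): humid=0.27, ¬sparse=1−0.07=0.93; AND[a·b] → w = 0.2511
R3 (z=30.0): comfortable=0.80, ¬cold=1−0.88=0.12, ¬sparse=1−0.07=0.93; AND[a·b] → w = 0.0893
R4 (z=15.0): comfortable=0.80, ¬sparse=1−0.07=0.93, hot=0.97; AND[a·b] → w = 0.7217
Weighted average = (0.9100·40.0 + 0.2511·54.3 + 0.0893·30.0 + 0.7217·15.0) / (0.9100 + 0.2511 + 0.0893 + 0.7217)
  = 63.5383 / 1.9721 = 32.219

32.219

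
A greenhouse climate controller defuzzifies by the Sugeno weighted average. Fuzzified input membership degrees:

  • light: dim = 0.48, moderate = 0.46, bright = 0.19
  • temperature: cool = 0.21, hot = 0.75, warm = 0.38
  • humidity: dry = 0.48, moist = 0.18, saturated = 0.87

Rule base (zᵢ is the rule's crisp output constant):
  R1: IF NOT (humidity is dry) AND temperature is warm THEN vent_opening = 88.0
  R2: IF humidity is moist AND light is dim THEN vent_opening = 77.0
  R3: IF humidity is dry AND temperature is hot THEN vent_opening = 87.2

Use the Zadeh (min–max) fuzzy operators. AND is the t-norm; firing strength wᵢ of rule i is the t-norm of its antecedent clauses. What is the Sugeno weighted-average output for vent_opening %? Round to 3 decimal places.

85.727

R1 (z=88.0): ¬dry=1−0.48=0.52, warm=0.38; AND[min(a, b)] → w = 0.38
R2 (z=77.0): moist=0.18, dim=0.48; AND[min(a, b)] → w = 0.18
R3 (z=87.2): dry=0.48, hot=0.75; AND[min(a, b)] → w = 0.48
Weighted average = (0.38·88.0 + 0.18·77.0 + 0.48·87.2) / (0.38 + 0.18 + 0.48)
  = 89.1560 / 1.0400 = 85.727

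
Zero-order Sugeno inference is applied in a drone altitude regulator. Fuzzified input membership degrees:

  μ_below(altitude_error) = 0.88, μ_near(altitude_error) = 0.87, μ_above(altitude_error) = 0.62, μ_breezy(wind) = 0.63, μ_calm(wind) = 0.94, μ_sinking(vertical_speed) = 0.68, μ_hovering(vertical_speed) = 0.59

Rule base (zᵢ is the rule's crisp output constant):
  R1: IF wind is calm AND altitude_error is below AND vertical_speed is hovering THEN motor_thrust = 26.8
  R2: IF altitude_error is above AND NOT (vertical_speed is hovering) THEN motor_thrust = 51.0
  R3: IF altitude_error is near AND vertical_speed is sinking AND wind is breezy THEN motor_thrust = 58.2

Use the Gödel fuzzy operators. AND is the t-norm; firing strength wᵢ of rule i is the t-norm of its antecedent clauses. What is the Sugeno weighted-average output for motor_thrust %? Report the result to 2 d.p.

R1 (z=26.8): calm=0.94, below=0.88, hovering=0.59; AND[min(a, b)] → w = 0.59
R2 (z=51.0): above=0.62, ¬hovering=1−0.59=0.41; AND[min(a, b)] → w = 0.41
R3 (z=58.2): near=0.87, sinking=0.68, breezy=0.63; AND[min(a, b)] → w = 0.63
Weighted average = (0.59·26.8 + 0.41·51.0 + 0.63·58.2) / (0.59 + 0.41 + 0.63)
  = 73.3880 / 1.6300 = 45.02

45.02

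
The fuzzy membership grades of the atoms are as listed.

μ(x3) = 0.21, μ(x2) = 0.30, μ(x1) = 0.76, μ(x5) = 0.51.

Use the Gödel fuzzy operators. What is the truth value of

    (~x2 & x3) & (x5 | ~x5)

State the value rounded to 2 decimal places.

0.21

~x2 = 1 − 0.30 = 0.70
~x2 & x3 = min(a, b) on (0.70, 0.21) = 0.21
~x5 = 1 − 0.51 = 0.49
x5 | ~x5 = max(a, b) on (0.51, 0.49) = 0.51
(~x2 & x3) & (x5 | ~x5) = min(a, b) on (0.21, 0.51) = 0.21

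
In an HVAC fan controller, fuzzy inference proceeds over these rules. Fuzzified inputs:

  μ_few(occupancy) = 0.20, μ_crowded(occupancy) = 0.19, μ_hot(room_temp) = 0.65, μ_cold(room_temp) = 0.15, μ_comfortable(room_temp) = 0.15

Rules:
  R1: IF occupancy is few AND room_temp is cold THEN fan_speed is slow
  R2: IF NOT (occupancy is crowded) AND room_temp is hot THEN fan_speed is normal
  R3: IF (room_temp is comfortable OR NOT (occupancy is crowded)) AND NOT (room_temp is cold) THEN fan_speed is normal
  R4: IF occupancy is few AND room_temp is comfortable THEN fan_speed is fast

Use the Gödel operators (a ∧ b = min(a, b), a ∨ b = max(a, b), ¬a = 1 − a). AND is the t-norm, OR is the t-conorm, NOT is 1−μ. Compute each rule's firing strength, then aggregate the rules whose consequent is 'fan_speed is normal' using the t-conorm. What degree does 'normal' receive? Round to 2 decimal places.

R1: few=0.20, cold=0.15; AND[min(a, b)] → w = 0.15
R2: ¬crowded=1−0.19=0.81, hot=0.65; AND[min(a, b)] → w = 0.65
R3: (comfortable=0.15 OR ¬crowded=1−0.19=0.81) = 0.81; AND[min(a, b)] with ¬cold=1−0.15=0.85 → w = 0.81
R4: few=0.20, comfortable=0.15; AND[min(a, b)] → w = 0.15
Rules with consequent 'normal': {R2, R3} → strengths 0.65, 0.81
Aggregate via t-conorm [max(a, b)]: 0.81

0.81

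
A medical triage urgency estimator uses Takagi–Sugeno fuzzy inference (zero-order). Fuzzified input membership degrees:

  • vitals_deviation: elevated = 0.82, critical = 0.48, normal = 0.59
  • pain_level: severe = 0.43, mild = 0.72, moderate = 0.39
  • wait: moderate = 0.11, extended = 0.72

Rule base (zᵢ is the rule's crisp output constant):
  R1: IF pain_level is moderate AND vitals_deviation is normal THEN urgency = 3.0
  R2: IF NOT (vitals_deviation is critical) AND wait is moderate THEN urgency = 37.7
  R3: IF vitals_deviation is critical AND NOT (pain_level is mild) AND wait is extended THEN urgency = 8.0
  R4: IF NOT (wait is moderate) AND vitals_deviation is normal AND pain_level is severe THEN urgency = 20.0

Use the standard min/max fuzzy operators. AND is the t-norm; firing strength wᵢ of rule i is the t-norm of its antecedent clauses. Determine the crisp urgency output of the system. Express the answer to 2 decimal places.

R1 (z=3.0): moderate=0.39, normal=0.59; AND[min(a, b)] → w = 0.39
R2 (z=37.7): ¬critical=1−0.48=0.52, moderate=0.11; AND[min(a, b)] → w = 0.11
R3 (z=8.0): critical=0.48, ¬mild=1−0.72=0.28, extended=0.72; AND[min(a, b)] → w = 0.28
R4 (z=20.0): ¬moderate=1−0.11=0.89, normal=0.59, severe=0.43; AND[min(a, b)] → w = 0.43
Weighted average = (0.39·3.0 + 0.11·37.7 + 0.28·8.0 + 0.43·20.0) / (0.39 + 0.11 + 0.28 + 0.43)
  = 16.1570 / 1.2100 = 13.35

13.35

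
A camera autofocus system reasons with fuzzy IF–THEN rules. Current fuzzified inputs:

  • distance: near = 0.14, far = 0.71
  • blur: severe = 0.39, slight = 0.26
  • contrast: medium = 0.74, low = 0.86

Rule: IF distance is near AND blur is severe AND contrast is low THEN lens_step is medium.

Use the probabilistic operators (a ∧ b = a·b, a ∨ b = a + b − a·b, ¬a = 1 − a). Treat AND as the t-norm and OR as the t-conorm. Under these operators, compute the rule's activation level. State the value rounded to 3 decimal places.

firing strength: near=0.14, severe=0.39, low=0.86; AND[a·b] → w = 0.0470

0.047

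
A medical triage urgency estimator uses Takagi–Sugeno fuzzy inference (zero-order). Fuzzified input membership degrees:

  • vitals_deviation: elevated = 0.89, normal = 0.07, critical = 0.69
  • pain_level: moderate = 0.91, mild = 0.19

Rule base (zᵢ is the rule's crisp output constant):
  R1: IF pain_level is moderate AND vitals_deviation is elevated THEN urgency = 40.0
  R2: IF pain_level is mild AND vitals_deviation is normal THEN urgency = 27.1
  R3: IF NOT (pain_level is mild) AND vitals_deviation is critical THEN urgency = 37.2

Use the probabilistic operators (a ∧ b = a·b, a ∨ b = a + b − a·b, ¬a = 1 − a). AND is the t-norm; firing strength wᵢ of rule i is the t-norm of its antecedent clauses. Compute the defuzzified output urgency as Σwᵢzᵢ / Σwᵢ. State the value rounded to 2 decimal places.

R1 (z=40.0): moderate=0.91, elevated=0.89; AND[a·b] → w = 0.8099
R2 (z=27.1): mild=0.19, normal=0.07; AND[a·b] → w = 0.0133
R3 (z=37.2): ¬mild=1−0.19=0.81, critical=0.69; AND[a·b] → w = 0.5589
Weighted average = (0.8099·40.0 + 0.0133·27.1 + 0.5589·37.2) / (0.8099 + 0.0133 + 0.5589)
  = 53.5475 / 1.3821 = 38.74

38.74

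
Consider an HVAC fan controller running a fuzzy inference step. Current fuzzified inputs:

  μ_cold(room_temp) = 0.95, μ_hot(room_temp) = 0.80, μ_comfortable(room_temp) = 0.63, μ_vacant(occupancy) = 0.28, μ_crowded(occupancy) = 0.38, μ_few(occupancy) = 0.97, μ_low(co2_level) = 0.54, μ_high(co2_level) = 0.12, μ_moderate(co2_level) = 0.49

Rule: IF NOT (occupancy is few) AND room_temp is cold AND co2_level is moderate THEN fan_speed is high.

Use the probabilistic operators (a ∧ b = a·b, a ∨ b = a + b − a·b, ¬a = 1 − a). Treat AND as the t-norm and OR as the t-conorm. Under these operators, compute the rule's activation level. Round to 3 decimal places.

firing strength: ¬few=1−0.97=0.03, cold=0.95, moderate=0.49; AND[a·b] → w = 0.0140

0.014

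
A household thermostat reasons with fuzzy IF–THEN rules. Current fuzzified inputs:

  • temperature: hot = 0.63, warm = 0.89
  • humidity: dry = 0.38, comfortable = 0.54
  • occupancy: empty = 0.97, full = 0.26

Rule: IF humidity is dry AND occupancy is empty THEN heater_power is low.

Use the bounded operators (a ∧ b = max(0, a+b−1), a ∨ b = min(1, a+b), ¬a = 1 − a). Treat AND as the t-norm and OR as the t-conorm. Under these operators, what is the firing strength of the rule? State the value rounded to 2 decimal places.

0.35

firing strength: dry=0.38, empty=0.97; AND[max(0, a+b−1)] → w = 0.35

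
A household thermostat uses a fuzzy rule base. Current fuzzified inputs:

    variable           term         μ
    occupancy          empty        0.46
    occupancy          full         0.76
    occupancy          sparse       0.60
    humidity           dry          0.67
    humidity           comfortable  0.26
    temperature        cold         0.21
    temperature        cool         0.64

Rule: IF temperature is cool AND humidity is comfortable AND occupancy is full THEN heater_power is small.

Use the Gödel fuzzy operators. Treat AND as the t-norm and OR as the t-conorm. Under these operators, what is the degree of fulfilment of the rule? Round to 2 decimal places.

0.26

firing strength: cool=0.64, comfortable=0.26, full=0.76; AND[min(a, b)] → w = 0.26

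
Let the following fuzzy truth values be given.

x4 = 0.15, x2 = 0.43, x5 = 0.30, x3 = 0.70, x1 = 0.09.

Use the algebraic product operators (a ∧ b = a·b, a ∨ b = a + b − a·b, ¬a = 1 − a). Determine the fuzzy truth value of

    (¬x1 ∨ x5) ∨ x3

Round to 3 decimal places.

¬x1 = 1 − 0.0900 = 0.9100
¬x1 ∨ x5 = a + b − a·b on (0.9100, 0.3000) = 0.9370
(¬x1 ∨ x5) ∨ x3 = a + b − a·b on (0.9370, 0.7000) = 0.9811

0.981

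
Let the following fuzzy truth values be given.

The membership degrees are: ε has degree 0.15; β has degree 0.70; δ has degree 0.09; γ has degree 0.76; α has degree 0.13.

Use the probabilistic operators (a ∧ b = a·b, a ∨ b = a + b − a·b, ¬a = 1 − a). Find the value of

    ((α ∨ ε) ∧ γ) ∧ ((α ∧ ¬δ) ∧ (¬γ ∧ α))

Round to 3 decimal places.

0.001

α ∨ ε = a + b − a·b on (0.1300, 0.1500) = 0.2605
(α ∨ ε) ∧ γ = a·b on (0.2605, 0.7600) = 0.1980
¬δ = 1 − 0.0900 = 0.9100
α ∧ ¬δ = a·b on (0.1300, 0.9100) = 0.1183
¬γ = 1 − 0.7600 = 0.2400
¬γ ∧ α = a·b on (0.2400, 0.1300) = 0.0312
(α ∧ ¬δ) ∧ (¬γ ∧ α) = a·b on (0.1183, 0.0312) = 0.0037
((α ∨ ε) ∧ γ) ∧ ((α ∧ ¬δ) ∧ (¬γ ∧ α)) = a·b on (0.1980, 0.0037) = 0.0007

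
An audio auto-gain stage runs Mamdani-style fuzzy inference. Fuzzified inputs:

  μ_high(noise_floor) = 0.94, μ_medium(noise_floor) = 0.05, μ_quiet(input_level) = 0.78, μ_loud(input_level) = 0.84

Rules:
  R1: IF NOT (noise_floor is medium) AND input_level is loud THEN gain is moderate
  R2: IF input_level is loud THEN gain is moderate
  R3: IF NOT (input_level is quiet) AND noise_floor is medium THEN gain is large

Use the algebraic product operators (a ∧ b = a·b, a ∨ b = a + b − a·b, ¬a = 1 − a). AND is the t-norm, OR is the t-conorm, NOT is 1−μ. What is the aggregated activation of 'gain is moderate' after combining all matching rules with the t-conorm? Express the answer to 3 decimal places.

R1: ¬medium=1−0.05=0.95, loud=0.84; AND[a·b] → w = 0.7980
R2: loud=0.84 → w = 0.8400
R3: ¬quiet=1−0.78=0.22, medium=0.05; AND[a·b] → w = 0.0110
Rules with consequent 'moderate': {R1, R2} → strengths 0.7980, 0.8400
Aggregate via t-conorm [a + b − a·b]: 0.9677

0.968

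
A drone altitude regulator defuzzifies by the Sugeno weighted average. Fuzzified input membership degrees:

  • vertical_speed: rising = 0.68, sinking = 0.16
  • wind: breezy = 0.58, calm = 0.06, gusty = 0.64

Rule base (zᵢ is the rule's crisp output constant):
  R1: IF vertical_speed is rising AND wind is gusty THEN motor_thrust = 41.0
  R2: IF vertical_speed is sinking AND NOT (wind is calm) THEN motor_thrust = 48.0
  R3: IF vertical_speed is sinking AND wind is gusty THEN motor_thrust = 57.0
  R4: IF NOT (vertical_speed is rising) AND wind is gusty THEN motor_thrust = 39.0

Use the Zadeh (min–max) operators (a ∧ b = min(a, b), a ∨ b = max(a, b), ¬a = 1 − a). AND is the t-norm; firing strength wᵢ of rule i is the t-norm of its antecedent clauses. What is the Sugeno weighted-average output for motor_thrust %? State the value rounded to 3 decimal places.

R1 (z=41.0): rising=0.68, gusty=0.64; AND[min(a, b)] → w = 0.64
R2 (z=48.0): sinking=0.16, ¬calm=1−0.06=0.94; AND[min(a, b)] → w = 0.16
R3 (z=57.0): sinking=0.16, gusty=0.64; AND[min(a, b)] → w = 0.16
R4 (z=39.0): ¬rising=1−0.68=0.32, gusty=0.64; AND[min(a, b)] → w = 0.32
Weighted average = (0.64·41.0 + 0.16·48.0 + 0.16·57.0 + 0.32·39.0) / (0.64 + 0.16 + 0.16 + 0.32)
  = 55.5200 / 1.2800 = 43.375

43.375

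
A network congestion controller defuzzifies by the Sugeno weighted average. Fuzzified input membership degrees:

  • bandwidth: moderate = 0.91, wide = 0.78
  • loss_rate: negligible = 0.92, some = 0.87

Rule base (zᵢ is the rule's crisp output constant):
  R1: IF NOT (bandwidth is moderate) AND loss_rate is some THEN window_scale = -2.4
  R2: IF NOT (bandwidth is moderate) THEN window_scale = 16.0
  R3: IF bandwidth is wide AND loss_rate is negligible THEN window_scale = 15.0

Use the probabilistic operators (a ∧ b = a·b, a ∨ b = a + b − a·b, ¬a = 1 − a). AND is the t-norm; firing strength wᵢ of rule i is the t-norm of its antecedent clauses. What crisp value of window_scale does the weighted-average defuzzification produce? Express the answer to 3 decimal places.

13.564

R1 (z=-2.4): ¬moderate=1−0.91=0.09, some=0.87; AND[a·b] → w = 0.0783
R2 (z=16.0): ¬moderate=1−0.91=0.09 → w = 0.0900
R3 (z=15.0): wide=0.78, negligible=0.92; AND[a·b] → w = 0.7176
Weighted average = (0.0783·-2.4 + 0.0900·16.0 + 0.7176·15.0) / (0.0783 + 0.0900 + 0.7176)
  = 12.0161 / 0.8859 = 13.564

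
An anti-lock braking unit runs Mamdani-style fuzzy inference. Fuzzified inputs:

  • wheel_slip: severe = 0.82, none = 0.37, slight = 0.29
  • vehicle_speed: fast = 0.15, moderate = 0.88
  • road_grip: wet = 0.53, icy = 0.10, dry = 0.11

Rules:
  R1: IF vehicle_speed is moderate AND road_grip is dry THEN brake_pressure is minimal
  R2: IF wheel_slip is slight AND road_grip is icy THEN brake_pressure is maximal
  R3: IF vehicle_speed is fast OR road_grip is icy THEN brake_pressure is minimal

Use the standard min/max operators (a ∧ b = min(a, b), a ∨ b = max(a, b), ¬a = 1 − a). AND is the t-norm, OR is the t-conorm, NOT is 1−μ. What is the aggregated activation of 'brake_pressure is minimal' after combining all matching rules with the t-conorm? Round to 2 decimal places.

R1: moderate=0.88, dry=0.11; AND[min(a, b)] → w = 0.11
R2: slight=0.29, icy=0.10; AND[min(a, b)] → w = 0.10
R3: fast=0.15, icy=0.10; OR[max(a, b)] → w = 0.15
Rules with consequent 'minimal': {R1, R3} → strengths 0.11, 0.15
Aggregate via t-conorm [max(a, b)]: 0.15

0.15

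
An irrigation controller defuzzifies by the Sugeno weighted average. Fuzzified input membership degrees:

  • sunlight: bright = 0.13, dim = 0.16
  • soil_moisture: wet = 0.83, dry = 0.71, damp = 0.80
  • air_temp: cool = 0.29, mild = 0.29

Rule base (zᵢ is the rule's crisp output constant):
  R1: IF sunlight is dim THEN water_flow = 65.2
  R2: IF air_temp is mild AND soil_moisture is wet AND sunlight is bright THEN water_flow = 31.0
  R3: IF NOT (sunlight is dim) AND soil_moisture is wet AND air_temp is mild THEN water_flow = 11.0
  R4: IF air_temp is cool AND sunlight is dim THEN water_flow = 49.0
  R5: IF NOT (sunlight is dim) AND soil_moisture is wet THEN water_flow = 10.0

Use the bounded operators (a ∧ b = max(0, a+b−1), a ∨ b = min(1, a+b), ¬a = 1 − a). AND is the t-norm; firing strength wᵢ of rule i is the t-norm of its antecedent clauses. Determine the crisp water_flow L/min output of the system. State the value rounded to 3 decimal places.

20.641

R1 (z=65.2): dim=0.16 → w = 0.16
R2 (z=31.0): mild=0.29, wet=0.83, bright=0.13; AND[max(0, a+b−1)] → w = 0.00
R3 (z=11.0): ¬dim=1−0.16=0.84, wet=0.83, mild=0.29; AND[max(0, a+b−1)] → w = 0.00
R4 (z=49.0): cool=0.29, dim=0.16; AND[max(0, a+b−1)] → w = 0.00
R5 (z=10.0): ¬dim=1−0.16=0.84, wet=0.83; AND[max(0, a+b−1)] → w = 0.67
Weighted average = (0.16·65.2 + 0.00·31.0 + 0.00·11.0 + 0.00·49.0 + 0.67·10.0) / (0.16 + 0.00 + 0.00 + 0.00 + 0.67)
  = 17.1320 / 0.8300 = 20.641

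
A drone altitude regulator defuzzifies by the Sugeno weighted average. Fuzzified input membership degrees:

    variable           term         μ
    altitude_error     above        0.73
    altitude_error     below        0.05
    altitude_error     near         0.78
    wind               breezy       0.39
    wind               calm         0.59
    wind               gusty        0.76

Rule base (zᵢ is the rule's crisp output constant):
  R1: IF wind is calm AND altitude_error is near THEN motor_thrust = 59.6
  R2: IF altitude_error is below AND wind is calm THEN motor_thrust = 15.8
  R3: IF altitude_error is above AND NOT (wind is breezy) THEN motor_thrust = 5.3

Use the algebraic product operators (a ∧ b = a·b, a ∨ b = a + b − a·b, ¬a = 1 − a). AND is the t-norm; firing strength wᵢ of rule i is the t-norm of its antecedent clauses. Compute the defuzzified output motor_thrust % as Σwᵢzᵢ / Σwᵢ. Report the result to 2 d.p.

32.36

R1 (z=59.6): calm=0.59, near=0.78; AND[a·b] → w = 0.4602
R2 (z=15.8): below=0.05, calm=0.59; AND[a·b] → w = 0.0295
R3 (z=5.3): above=0.73, ¬breezy=1−0.39=0.61; AND[a·b] → w = 0.4453
Weighted average = (0.4602·59.6 + 0.0295·15.8 + 0.4453·5.3) / (0.4602 + 0.0295 + 0.4453)
  = 30.2541 / 0.9350 = 32.36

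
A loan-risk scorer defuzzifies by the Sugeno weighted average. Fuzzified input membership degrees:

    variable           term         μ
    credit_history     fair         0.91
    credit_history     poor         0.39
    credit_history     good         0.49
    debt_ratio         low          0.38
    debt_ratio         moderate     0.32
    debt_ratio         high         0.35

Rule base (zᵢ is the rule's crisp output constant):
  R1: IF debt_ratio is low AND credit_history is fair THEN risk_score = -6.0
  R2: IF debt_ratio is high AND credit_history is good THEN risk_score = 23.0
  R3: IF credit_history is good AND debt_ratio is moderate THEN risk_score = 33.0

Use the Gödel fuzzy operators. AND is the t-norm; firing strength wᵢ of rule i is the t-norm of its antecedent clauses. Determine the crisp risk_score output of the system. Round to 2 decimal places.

R1 (z=-6.0): low=0.38, fair=0.91; AND[min(a, b)] → w = 0.38
R2 (z=23.0): high=0.35, good=0.49; AND[min(a, b)] → w = 0.35
R3 (z=33.0): good=0.49, moderate=0.32; AND[min(a, b)] → w = 0.32
Weighted average = (0.38·-6.0 + 0.35·23.0 + 0.32·33.0) / (0.38 + 0.35 + 0.32)
  = 16.3300 / 1.0500 = 15.55

15.55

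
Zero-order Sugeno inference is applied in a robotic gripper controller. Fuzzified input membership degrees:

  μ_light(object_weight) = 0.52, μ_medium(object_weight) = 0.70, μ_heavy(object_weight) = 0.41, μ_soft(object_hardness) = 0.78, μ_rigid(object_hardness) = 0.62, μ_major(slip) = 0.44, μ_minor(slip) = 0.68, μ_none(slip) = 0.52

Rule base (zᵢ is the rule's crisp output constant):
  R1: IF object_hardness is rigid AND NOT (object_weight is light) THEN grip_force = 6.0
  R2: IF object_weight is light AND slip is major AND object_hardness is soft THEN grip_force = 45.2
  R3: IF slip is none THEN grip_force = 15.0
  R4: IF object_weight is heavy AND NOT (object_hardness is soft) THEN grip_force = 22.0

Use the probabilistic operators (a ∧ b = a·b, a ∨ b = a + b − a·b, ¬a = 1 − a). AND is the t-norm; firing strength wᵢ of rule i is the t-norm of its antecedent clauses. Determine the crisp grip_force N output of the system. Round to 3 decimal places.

18.077

R1 (z=6.0): rigid=0.62, ¬light=1−0.52=0.48; AND[a·b] → w = 0.2976
R2 (z=45.2): light=0.52, major=0.44, soft=0.78; AND[a·b] → w = 0.1785
R3 (z=15.0): none=0.52 → w = 0.5200
R4 (z=22.0): heavy=0.41, ¬soft=1−0.78=0.22; AND[a·b] → w = 0.0902
Weighted average = (0.2976·6.0 + 0.1785·45.2 + 0.5200·15.0 + 0.0902·22.0) / (0.2976 + 0.1785 + 0.5200 + 0.0902)
  = 19.6366 / 1.0863 = 18.077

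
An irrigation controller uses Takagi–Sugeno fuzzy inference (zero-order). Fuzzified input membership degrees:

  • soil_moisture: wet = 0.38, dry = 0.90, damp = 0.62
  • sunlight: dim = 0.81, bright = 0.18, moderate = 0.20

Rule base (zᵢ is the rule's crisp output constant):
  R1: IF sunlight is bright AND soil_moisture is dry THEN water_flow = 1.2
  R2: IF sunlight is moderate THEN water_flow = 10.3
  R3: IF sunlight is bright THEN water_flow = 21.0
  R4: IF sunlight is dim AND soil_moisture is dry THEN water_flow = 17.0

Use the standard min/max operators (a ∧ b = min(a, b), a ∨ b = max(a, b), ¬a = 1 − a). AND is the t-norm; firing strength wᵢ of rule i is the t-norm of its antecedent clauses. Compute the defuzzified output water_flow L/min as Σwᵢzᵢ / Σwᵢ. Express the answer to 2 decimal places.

14.47

R1 (z=1.2): bright=0.18, dry=0.90; AND[min(a, b)] → w = 0.18
R2 (z=10.3): moderate=0.20 → w = 0.20
R3 (z=21.0): bright=0.18 → w = 0.18
R4 (z=17.0): dim=0.81, dry=0.90; AND[min(a, b)] → w = 0.81
Weighted average = (0.18·1.2 + 0.20·10.3 + 0.18·21.0 + 0.81·17.0) / (0.18 + 0.20 + 0.18 + 0.81)
  = 19.8260 / 1.3700 = 14.47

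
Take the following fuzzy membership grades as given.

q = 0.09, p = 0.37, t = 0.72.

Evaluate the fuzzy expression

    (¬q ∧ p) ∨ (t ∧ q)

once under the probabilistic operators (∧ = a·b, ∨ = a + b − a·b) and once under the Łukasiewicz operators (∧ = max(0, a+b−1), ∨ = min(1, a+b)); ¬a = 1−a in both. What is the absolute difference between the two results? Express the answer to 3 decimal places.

0.100

Under probabilistic:
  ¬q = 1 − 0.0900 = 0.9100
  ¬q ∧ p = a·b on (0.9100, 0.3700) = 0.3367
  t ∧ q = a·b on (0.7200, 0.0900) = 0.0648
  (¬q ∧ p) ∨ (t ∧ q) = a + b − a·b on (0.3367, 0.0648) = 0.3797
  → value = 0.3797
Under Łukasiewicz:
  ¬q = 1 − 0.09 = 0.91
  ¬q ∧ p = max(0, a+b−1) on (0.91, 0.37) = 0.28
  t ∧ q = max(0, a+b−1) on (0.72, 0.09) = 0.00
  (¬q ∧ p) ∨ (t ∧ q) = min(1, a+b) on (0.28, 0.00) = 0.28
  → value = 0.2800
|0.3797 − 0.2800| = 0.100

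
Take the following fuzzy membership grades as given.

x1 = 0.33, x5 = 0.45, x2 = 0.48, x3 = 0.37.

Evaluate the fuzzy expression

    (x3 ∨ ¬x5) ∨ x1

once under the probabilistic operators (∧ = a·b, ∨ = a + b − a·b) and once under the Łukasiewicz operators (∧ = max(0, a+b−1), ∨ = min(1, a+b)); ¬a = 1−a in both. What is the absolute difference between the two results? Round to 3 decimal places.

Under probabilistic:
  ¬x5 = 1 − 0.4500 = 0.5500
  x3 ∨ ¬x5 = a + b − a·b on (0.3700, 0.5500) = 0.7165
  (x3 ∨ ¬x5) ∨ x1 = a + b − a·b on (0.7165, 0.3300) = 0.8101
  → value = 0.8101
Under Łukasiewicz:
  ¬x5 = 1 − 0.45 = 0.55
  x3 ∨ ¬x5 = min(1, a+b) on (0.37, 0.55) = 0.92
  (x3 ∨ ¬x5) ∨ x1 = min(1, a+b) on (0.92, 0.33) = 1.00
  → value = 1.0000
|0.8101 − 1.0000| = 0.190

0.190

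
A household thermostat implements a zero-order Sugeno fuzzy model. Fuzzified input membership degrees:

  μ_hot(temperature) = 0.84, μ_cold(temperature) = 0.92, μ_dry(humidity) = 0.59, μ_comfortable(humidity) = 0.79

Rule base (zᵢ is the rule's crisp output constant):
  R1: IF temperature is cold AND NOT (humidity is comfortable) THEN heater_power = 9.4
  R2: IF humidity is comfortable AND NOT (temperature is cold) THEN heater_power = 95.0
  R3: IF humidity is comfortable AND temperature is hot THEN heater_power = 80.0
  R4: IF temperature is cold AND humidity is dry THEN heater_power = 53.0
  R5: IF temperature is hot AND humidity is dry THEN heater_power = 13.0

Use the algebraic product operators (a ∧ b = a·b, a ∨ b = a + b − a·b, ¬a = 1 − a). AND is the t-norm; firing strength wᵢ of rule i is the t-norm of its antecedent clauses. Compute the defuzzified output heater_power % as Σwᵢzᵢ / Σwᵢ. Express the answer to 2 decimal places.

R1 (z=9.4): cold=0.92, ¬comfortable=1−0.79=0.21; AND[a·b] → w = 0.1932
R2 (z=95.0): comfortable=0.79, ¬cold=1−0.92=0.08; AND[a·b] → w = 0.0632
R3 (z=80.0): comfortable=0.79, hot=0.84; AND[a·b] → w = 0.6636
R4 (z=53.0): cold=0.92, dry=0.59; AND[a·b] → w = 0.5428
R5 (z=13.0): hot=0.84, dry=0.59; AND[a·b] → w = 0.4956
Weighted average = (0.1932·9.4 + 0.0632·95.0 + 0.6636·80.0 + 0.5428·53.0 + 0.4956·13.0) / (0.1932 + 0.0632 + 0.6636 + 0.5428 + 0.4956)
  = 96.1193 / 1.9584 = 49.08

49.08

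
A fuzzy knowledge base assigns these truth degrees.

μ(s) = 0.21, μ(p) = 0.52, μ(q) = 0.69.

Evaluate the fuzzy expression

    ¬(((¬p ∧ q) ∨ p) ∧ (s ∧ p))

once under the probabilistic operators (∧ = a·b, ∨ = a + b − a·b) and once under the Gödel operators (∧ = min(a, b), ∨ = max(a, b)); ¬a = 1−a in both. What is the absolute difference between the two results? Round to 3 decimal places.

Under probabilistic:
  ¬p = 1 − 0.5200 = 0.4800
  ¬p ∧ q = a·b on (0.4800, 0.6900) = 0.3312
  (¬p ∧ q) ∨ p = a + b − a·b on (0.3312, 0.5200) = 0.6790
  s ∧ p = a·b on (0.2100, 0.5200) = 0.1092
  ((¬p ∧ q) ∨ p) ∧ (s ∧ p) = a·b on (0.6790, 0.1092) = 0.0741
  ¬(((¬p ∧ q) ∨ p) ∧ (s ∧ p)) = 1 − 0.0741 = 0.9259
  → value = 0.9259
Under Gödel:
  ¬p = 1 − 0.52 = 0.48
  ¬p ∧ q = min(a, b) on (0.48, 0.69) = 0.48
  (¬p ∧ q) ∨ p = max(a, b) on (0.48, 0.52) = 0.52
  s ∧ p = min(a, b) on (0.21, 0.52) = 0.21
  ((¬p ∧ q) ∨ p) ∧ (s ∧ p) = min(a, b) on (0.52, 0.21) = 0.21
  ¬(((¬p ∧ q) ∨ p) ∧ (s ∧ p)) = 1 − 0.21 = 0.79
  → value = 0.7900
|0.9259 − 0.7900| = 0.136

0.136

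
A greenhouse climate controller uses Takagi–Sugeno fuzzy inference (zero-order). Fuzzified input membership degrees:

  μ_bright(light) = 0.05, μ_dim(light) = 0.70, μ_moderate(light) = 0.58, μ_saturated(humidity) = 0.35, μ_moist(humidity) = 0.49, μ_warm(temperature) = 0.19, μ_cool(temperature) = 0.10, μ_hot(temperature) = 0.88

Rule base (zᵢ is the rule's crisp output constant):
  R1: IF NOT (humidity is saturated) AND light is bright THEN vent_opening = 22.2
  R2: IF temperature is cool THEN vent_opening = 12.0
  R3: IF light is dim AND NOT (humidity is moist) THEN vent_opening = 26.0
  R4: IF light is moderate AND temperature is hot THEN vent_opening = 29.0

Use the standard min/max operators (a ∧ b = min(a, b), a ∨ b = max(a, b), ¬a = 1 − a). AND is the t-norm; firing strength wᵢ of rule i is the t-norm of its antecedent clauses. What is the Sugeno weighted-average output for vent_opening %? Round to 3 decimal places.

26.121

R1 (z=22.2): ¬saturated=1−0.35=0.65, bright=0.05; AND[min(a, b)] → w = 0.05
R2 (z=12.0): cool=0.10 → w = 0.10
R3 (z=26.0): dim=0.70, ¬moist=1−0.49=0.51; AND[min(a, b)] → w = 0.51
R4 (z=29.0): moderate=0.58, hot=0.88; AND[min(a, b)] → w = 0.58
Weighted average = (0.05·22.2 + 0.10·12.0 + 0.51·26.0 + 0.58·29.0) / (0.05 + 0.10 + 0.51 + 0.58)
  = 32.3900 / 1.2400 = 26.121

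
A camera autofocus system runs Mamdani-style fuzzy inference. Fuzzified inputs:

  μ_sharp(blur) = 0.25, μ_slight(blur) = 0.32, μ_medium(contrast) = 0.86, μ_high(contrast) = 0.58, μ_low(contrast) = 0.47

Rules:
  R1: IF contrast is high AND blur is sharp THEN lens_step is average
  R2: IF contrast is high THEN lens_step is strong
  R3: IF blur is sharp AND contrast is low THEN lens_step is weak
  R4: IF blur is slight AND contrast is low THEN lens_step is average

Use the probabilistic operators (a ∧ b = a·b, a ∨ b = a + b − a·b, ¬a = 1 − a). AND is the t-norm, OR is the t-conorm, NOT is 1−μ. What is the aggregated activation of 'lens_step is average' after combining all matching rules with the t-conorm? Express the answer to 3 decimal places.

0.274

R1: high=0.58, sharp=0.25; AND[a·b] → w = 0.1450
R2: high=0.58 → w = 0.5800
R3: sharp=0.25, low=0.47; AND[a·b] → w = 0.1175
R4: slight=0.32, low=0.47; AND[a·b] → w = 0.1504
Rules with consequent 'average': {R1, R4} → strengths 0.1450, 0.1504
Aggregate via t-conorm [a + b − a·b]: 0.2736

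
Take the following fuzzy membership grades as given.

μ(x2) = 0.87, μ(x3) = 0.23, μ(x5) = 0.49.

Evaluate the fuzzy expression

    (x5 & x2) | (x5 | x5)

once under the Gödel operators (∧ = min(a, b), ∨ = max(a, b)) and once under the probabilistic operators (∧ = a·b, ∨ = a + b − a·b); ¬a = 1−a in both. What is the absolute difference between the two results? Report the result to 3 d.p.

0.361

Under Gödel:
  x5 & x2 = min(a, b) on (0.49, 0.87) = 0.49
  x5 | x5 = max(a, b) on (0.49, 0.49) = 0.49
  (x5 & x2) | (x5 | x5) = max(a, b) on (0.49, 0.49) = 0.49
  → value = 0.4900
Under probabilistic:
  x5 & x2 = a·b on (0.4900, 0.8700) = 0.4263
  x5 | x5 = a + b − a·b on (0.4900, 0.4900) = 0.7399
  (x5 & x2) | (x5 | x5) = a + b − a·b on (0.4263, 0.7399) = 0.8508
  → value = 0.8508
|0.4900 − 0.8508| = 0.361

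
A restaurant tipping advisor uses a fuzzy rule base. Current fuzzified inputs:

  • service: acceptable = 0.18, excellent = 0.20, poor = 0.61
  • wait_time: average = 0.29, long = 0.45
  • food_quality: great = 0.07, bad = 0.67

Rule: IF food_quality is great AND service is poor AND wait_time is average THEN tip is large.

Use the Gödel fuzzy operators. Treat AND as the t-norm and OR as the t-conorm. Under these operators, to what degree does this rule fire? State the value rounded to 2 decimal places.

firing strength: great=0.07, poor=0.61, average=0.29; AND[min(a, b)] → w = 0.07

0.07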